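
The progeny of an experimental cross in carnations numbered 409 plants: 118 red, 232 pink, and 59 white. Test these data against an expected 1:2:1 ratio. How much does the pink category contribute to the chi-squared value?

3.698

Under the 1:2:1 hypothesis (Σ ratio = 4, N = 409):
  red: 409 × 1/4 = 102.25
  pink: 409 × 2/4 = 204.5
  white: 409 × 1/4 = 102.25
Contribution of pink: (232 − 204.5)² / 204.5 = 3.6980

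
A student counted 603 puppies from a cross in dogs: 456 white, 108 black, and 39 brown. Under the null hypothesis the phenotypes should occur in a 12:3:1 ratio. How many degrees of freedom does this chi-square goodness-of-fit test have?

A goodness-of-fit test with 3 phenotype classes has df = 3 − 1 = 2.

2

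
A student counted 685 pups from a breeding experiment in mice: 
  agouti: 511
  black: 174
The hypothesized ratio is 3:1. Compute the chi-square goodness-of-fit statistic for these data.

0.059

Under the 3:1 hypothesis (Σ ratio = 4, N = 685):
  agouti: 685 × 3/4 = 513.75
  black: 685 × 1/4 = 171.25
χ² = Σ (O − E)² / E
  agouti: (511 − 513.75)² / 513.75 = 0.0147
  black: (174 − 171.25)² / 171.25 = 0.0442
χ² = 0.0147 + 0.0442 = 0.0589 ≈ 0.059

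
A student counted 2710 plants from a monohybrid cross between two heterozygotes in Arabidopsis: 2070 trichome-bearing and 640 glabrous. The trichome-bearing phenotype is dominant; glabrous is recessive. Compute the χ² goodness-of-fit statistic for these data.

2.768

For a monohybrid cross between heterozygotes with complete dominance, the expected phenotypic ratio is 3:1.
The 3:1 ratio has 4 parts, so with N = 2710 the expected counts are:
  trichome-bearing: 2710 × 3/4 = 2032.5
  glabrous: 2710 × 1/4 = 677.5
χ² = Σ (O − E)² / E
  trichome-bearing: (2070 − 2032.5)² / 2032.5 = 0.6919
  glabrous: (640 − 677.5)² / 677.5 = 2.0756
χ² = 0.6919 + 2.0756 = 2.7675 ≈ 2.768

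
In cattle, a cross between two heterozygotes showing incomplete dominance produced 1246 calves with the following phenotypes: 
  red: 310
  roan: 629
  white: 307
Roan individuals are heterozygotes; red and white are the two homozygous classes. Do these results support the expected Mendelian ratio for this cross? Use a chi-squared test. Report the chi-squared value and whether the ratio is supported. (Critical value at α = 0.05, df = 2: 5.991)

0.130; consistent

With incomplete dominance, a heterozygote × heterozygote cross gives a 1:2:1 phenotypic ratio.
Total ratio parts = 4. Expected numbers out of 1246:
  red: 1246 × 1/4 = 311.5
  roan: 1246 × 2/4 = 623
  white: 1246 × 1/4 = 311.5
χ² = Σ (O − E)² / E
  red: (310 − 311.5)² / 311.5 = 0.0072
  roan: (629 − 623)² / 623 = 0.0578
  white: (307 − 311.5)² / 311.5 = 0.0650
χ² = 0.0072 + 0.0578 + 0.0650 = 0.130
Degrees of freedom = 3 − 1 = 2; critical value at α = 0.05 is 5.991.
Since 0.130 < 5.991, we fail to reject the null hypothesis — the data are consistent with the 1:2:1 ratio.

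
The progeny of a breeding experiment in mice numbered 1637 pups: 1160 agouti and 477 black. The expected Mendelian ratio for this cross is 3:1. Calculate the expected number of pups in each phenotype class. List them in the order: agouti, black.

Total ratio parts = 4. Expected numbers out of 1637:
  agouti: 1637 × 3/4 = 1227.75
  black: 1637 × 1/4 = 409.25

1227.75, 409.25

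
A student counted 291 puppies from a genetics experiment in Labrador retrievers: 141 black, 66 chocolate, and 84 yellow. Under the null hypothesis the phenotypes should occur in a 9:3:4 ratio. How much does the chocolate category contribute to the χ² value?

Total ratio parts = 16. Expected numbers out of 291:
  black: 291 × 9/16 = 163.6875
  chocolate: 291 × 3/16 = 54.5625
  yellow: 291 × 4/16 = 72.75
Contribution of chocolate: (66 − 54.5625)² / 54.5625 = 2.3976

2.398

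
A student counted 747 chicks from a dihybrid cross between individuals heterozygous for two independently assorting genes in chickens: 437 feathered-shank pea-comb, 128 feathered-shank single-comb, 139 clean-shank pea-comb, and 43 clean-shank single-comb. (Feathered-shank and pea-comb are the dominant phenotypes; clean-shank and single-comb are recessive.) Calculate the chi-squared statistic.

2.011

A dihybrid F₂ with independent assortment and complete dominance at both loci gives a 9:3:3:1 phenotypic ratio.
The 9:3:3:1 ratio has 16 parts, so with N = 747 the expected counts are:
  feathered-shank pea-comb: 747 × 9/16 = 420.1875
  feathered-shank single-comb: 747 × 3/16 = 140.0625
  clean-shank pea-comb: 747 × 3/16 = 140.0625
  clean-shank single-comb: 747 × 1/16 = 46.6875
χ² = Σ (O − E)² / E
  feathered-shank pea-comb: (437 − 420.1875)² / 420.1875 = 0.6727
  feathered-shank single-comb: (128 − 140.0625)² / 140.0625 = 1.0388
  clean-shank pea-comb: (139 − 140.0625)² / 140.0625 = 0.0081
  clean-shank single-comb: (43 − 46.6875)² / 46.6875 = 0.2912
χ² = 0.6727 + 1.0388 + 0.0081 + 0.2912 = 2.0108 ≈ 2.011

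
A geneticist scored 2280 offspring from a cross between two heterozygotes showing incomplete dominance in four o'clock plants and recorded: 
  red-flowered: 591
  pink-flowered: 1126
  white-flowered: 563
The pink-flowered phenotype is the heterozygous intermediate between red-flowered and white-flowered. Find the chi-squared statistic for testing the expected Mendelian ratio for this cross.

1.032

With incomplete dominance, a heterozygote × heterozygote cross gives a 1:2:1 phenotypic ratio.
The 1:2:1 ratio has 4 parts, so with N = 2280 the expected counts are:
  red-flowered: 2280 × 1/4 = 570
  pink-flowered: 2280 × 2/4 = 1140
  white-flowered: 2280 × 1/4 = 570
χ² = Σ (O − E)² / E
  red-flowered: (591 − 570)² / 570 = 0.7737
  pink-flowered: (1126 − 1140)² / 1140 = 0.1719
  white-flowered: (563 − 570)² / 570 = 0.0860
χ² = 0.7737 + 0.1719 + 0.0860 = 1.0316 ≈ 1.032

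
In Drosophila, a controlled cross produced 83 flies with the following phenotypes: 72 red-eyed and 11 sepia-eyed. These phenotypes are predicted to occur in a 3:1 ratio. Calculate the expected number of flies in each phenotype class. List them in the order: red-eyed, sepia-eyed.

The 3:1 ratio has 4 parts, so with N = 83 the expected counts are:
  red-eyed: 83 × 3/4 = 62.25
  sepia-eyed: 83 × 1/4 = 20.75

62.25, 20.75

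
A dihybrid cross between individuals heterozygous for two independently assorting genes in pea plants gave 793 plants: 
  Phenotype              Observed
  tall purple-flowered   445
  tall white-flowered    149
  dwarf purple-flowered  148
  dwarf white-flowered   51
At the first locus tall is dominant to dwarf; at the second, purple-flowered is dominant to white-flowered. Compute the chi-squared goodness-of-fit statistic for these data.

A dihybrid F₂ with independent assortment and complete dominance at both loci gives a 9:3:3:1 phenotypic ratio.
Under the 9:3:3:1 hypothesis (Σ ratio = 16, N = 793):
  tall purple-flowered: 793 × 9/16 = 446.0625
  tall white-flowered: 793 × 3/16 = 148.6875
  dwarf purple-flowered: 793 × 3/16 = 148.6875
  dwarf white-flowered: 793 × 1/16 = 49.5625
χ² = Σ (O − E)² / E
  tall purple-flowered: (445 − 446.0625)² / 446.0625 = 0.0025
  tall white-flowered: (149 − 148.6875)² / 148.6875 = 0.0007
  dwarf purple-flowered: (148 − 148.6875)² / 148.6875 = 0.0032
  dwarf white-flowered: (51 − 49.5625)² / 49.5625 = 0.0417
χ² = 0.0025 + 0.0007 + 0.0032 + 0.0417 = 0.0481 ≈ 0.048

0.048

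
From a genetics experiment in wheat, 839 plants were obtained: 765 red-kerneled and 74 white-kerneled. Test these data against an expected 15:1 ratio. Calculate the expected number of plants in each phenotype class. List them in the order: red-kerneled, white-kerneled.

786.5625, 52.4375

Under the 15:1 hypothesis (Σ ratio = 16, N = 839):
  red-kerneled: 839 × 15/16 = 786.5625
  white-kerneled: 839 × 1/16 = 52.4375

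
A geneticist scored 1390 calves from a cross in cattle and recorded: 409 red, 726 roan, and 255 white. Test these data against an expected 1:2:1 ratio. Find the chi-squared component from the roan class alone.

Under the 1:2:1 hypothesis (Σ ratio = 4, N = 1390):
  red: 1390 × 1/4 = 347.5
  roan: 1390 × 2/4 = 695
  white: 1390 × 1/4 = 347.5
Contribution of roan: (726 − 695)² / 695 = 1.3827

1.383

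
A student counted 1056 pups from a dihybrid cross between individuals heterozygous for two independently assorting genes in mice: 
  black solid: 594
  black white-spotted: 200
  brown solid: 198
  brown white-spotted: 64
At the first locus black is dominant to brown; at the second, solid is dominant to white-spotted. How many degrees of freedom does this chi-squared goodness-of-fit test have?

3

A dihybrid F₂ with independent assortment and complete dominance at both loci gives a 9:3:3:1 phenotypic ratio.
A goodness-of-fit test with 4 phenotype classes has df = 4 − 1 = 3.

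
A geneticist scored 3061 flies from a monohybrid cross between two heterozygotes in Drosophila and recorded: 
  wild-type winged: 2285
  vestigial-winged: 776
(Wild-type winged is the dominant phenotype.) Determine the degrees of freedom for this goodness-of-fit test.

For a monohybrid cross between heterozygotes with complete dominance, the expected phenotypic ratio is 3:1.
A goodness-of-fit test with 2 phenotype classes has df = 2 − 1 = 1.

1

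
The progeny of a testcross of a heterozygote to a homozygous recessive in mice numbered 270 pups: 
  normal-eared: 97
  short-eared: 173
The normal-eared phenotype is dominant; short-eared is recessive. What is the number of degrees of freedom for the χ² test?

A testcross of a heterozygote (Aa × aa) gives a 1:1 phenotypic ratio.
A goodness-of-fit test with 2 phenotype classes has df = 2 − 1 = 1.

1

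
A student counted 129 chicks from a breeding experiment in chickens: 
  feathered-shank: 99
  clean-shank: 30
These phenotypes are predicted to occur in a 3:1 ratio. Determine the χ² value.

0.209

Expected counts for N = 129 under a 3:1 ratio (total parts = 4):
  feathered-shank: 129 × 3/4 = 96.75
  clean-shank: 129 × 1/4 = 32.25
χ² = Σ (O − E)² / E
  feathered-shank: (99 − 96.75)² / 96.75 = 0.0523
  clean-shank: (30 − 32.25)² / 32.25 = 0.1570
χ² = 0.0523 + 0.1570 = 0.2093 ≈ 0.209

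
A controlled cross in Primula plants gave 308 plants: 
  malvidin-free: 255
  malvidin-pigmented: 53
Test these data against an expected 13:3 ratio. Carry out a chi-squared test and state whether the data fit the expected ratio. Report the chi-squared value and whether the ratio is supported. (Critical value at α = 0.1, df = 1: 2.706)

Under the 13:3 hypothesis (Σ ratio = 16, N = 308):
  malvidin-free: 308 × 13/16 = 250.25
  malvidin-pigmented: 308 × 3/16 = 57.75
χ² = Σ (O − E)² / E
  malvidin-free: (255 − 250.25)² / 250.25 = 0.0902
  malvidin-pigmented: (53 − 57.75)² / 57.75 = 0.3907
χ² = 0.0902 + 0.3907 = 0.4809 ≈ 0.481
Degrees of freedom = 2 − 1 = 1; critical value at α = 0.1 is 2.706.
Since 0.481 < 2.706, we fail to reject the null hypothesis — the data are consistent with the 13:3 ratio.

0.481; consistent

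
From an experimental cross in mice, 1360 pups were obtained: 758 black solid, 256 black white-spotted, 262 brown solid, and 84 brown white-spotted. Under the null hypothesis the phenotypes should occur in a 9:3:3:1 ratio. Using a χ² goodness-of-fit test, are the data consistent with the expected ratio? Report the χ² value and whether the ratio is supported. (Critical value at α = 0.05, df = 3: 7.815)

0.272; consistent

Under the 9:3:3:1 hypothesis (Σ ratio = 16, N = 1360):
  black solid: 1360 × 9/16 = 765
  black white-spotted: 1360 × 3/16 = 255
  brown solid: 1360 × 3/16 = 255
  brown white-spotted: 1360 × 1/16 = 85
χ² = Σ (O − E)² / E
  black solid: (758 − 765)² / 765 = 0.0641
  black white-spotted: (256 − 255)² / 255 = 0.0039
  brown solid: (262 − 255)² / 255 = 0.1922
  brown white-spotted: (84 − 85)² / 85 = 0.0118
χ² = 0.0641 + 0.0039 + 0.1922 + 0.0118 = 0.272
Degrees of freedom = 4 − 1 = 3; critical value at α = 0.05 is 7.815.
Since 0.272 < 7.815, we fail to reject the null hypothesis — the data are consistent with the 9:3:3:1 ratio.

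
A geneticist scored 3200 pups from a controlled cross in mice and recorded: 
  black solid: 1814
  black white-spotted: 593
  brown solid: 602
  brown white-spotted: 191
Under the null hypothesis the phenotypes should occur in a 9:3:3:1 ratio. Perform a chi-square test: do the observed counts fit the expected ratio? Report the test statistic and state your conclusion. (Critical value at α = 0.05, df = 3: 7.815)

Expected counts for N = 3200 under a 9:3:3:1 ratio (total parts = 16):
  black solid: 3200 × 9/16 = 1800
  black white-spotted: 3200 × 3/16 = 600
  brown solid: 3200 × 3/16 = 600
  brown white-spotted: 3200 × 1/16 = 200
χ² = Σ (O − E)² / E
  black solid: (1814 − 1800)² / 1800 = 0.1089
  black white-spotted: (593 − 600)² / 600 = 0.0817
  brown solid: (602 − 600)² / 600 = 0.0067
  brown white-spotted: (191 − 200)² / 200 = 0.4050
χ² = 0.1089 + 0.0817 + 0.0067 + 0.4050 = 0.6023 ≈ 0.602
Degrees of freedom = 4 − 1 = 3; critical value at α = 0.05 is 7.815.
Since 0.602 < 7.815, we fail to reject the null hypothesis — the data are consistent with the 9:3:3:1 ratio.

0.602; consistent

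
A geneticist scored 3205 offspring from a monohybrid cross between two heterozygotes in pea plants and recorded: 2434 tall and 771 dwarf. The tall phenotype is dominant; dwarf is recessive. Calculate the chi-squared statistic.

1.523

For a monohybrid cross between heterozygotes with complete dominance, the expected phenotypic ratio is 3:1.
Under the 3:1 hypothesis (Σ ratio = 4, N = 3205):
  tall: 3205 × 3/4 = 2403.75
  dwarf: 3205 × 1/4 = 801.25
χ² = Σ (O − E)² / E
  tall: (2434 − 2403.75)² / 2403.75 = 0.3807
  dwarf: (771 − 801.25)² / 801.25 = 1.1420
χ² = 0.3807 + 1.1420 = 1.5227 ≈ 1.523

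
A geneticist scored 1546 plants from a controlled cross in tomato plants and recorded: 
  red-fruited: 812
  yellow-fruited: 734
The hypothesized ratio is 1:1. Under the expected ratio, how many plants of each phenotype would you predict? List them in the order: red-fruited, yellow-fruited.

Expected counts for N = 1546 under a 1:1 ratio (total parts = 2):
  red-fruited: 1546 × 1/2 = 773
  yellow-fruited: 1546 × 1/2 = 773

773, 773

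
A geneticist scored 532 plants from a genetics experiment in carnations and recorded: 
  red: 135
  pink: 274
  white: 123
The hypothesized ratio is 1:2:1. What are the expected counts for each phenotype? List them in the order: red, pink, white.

Total ratio parts = 4. Expected numbers out of 532:
  red: 532 × 1/4 = 133
  pink: 532 × 2/4 = 266
  white: 532 × 1/4 = 133

133, 266, 133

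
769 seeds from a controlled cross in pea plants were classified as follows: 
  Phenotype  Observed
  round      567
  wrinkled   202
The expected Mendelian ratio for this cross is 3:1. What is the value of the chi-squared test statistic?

Total ratio parts = 4. Expected numbers out of 769:
  round: 769 × 3/4 = 576.75
  wrinkled: 769 × 1/4 = 192.25
χ² = Σ (O − E)² / E
  round: (567 − 576.75)² / 576.75 = 0.1648
  wrinkled: (202 − 192.25)² / 192.25 = 0.4945
χ² = 0.1648 + 0.4945 = 0.6593 ≈ 0.659

0.659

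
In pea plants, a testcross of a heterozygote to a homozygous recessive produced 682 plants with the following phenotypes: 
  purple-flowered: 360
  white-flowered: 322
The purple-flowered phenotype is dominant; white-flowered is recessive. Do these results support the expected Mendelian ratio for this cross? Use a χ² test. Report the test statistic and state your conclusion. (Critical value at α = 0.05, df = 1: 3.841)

2.117; consistent

A testcross of a heterozygote (Aa × aa) gives a 1:1 phenotypic ratio.
Under the 1:1 hypothesis (Σ ratio = 2, N = 682):
  purple-flowered: 682 × 1/2 = 341
  white-flowered: 682 × 1/2 = 341
χ² = Σ (O − E)² / E
  purple-flowered: (360 − 341)² / 341 = 1.0587
  white-flowered: (322 − 341)² / 341 = 1.0587
χ² = 1.0587 + 1.0587 = 2.1174 ≈ 2.117
Degrees of freedom = 2 − 1 = 1; critical value at α = 0.05 is 3.841.
Since 2.117 < 3.841, we fail to reject the null hypothesis — the data are consistent with the 1:1 ratio.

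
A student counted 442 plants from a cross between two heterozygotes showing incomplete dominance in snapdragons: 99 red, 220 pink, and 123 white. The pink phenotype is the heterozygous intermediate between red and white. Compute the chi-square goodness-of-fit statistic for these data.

2.615

With incomplete dominance, a heterozygote × heterozygote cross gives a 1:2:1 phenotypic ratio.
Under the 1:2:1 hypothesis (Σ ratio = 4, N = 442):
  red: 442 × 1/4 = 110.5
  pink: 442 × 2/4 = 221
  white: 442 × 1/4 = 110.5
χ² = Σ (O − E)² / E
  red: (99 − 110.5)² / 110.5 = 1.1968
  pink: (220 − 221)² / 221 = 0.0045
  white: (123 − 110.5)² / 110.5 = 1.4140
χ² = 1.1968 + 0.0045 + 1.4140 = 2.6153 ≈ 2.615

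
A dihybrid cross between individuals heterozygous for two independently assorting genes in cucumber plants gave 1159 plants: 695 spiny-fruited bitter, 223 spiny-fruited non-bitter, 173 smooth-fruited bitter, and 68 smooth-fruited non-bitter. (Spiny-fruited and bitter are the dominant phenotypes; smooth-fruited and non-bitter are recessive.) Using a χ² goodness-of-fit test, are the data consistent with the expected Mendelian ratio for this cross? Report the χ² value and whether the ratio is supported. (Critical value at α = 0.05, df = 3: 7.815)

A dihybrid F₂ with independent assortment and complete dominance at both loci gives a 9:3:3:1 phenotypic ratio.
Expected counts for N = 1159 under a 9:3:3:1 ratio (total parts = 16):
  spiny-fruited bitter: 1159 × 9/16 = 651.9375
  spiny-fruited non-bitter: 1159 × 3/16 = 217.3125
  smooth-fruited bitter: 1159 × 3/16 = 217.3125
  smooth-fruited non-bitter: 1159 × 1/16 = 72.4375
χ² = Σ (O − E)² / E
  spiny-fruited bitter: (695 − 651.9375)² / 651.9375 = 2.8444
  spiny-fruited non-bitter: (223 − 217.3125)² / 217.3125 = 0.1489
  smooth-fruited bitter: (173 − 217.3125)² / 217.3125 = 9.0358
  smooth-fruited non-bitter: (68 − 72.4375)² / 72.4375 = 0.2718
χ² = 2.8444 + 0.1489 + 9.0358 + 0.2718 = 12.3009 ≈ 12.301
Degrees of freedom = 4 − 1 = 3; critical value at α = 0.05 is 7.815.
Since 12.301 > 7.815, we reject the null hypothesis — the data do not fit the 9:3:3:1 ratio.

12.301; not consistent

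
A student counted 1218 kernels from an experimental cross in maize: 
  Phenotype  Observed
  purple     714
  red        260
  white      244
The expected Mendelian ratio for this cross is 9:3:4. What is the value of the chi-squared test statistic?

Expected counts for N = 1218 under a 9:3:4 ratio (total parts = 16):
  purple: 1218 × 9/16 = 685.125
  red: 1218 × 3/16 = 228.375
  white: 1218 × 4/16 = 304.5
χ² = Σ (O − E)² / E
  purple: (714 − 685.125)² / 685.125 = 1.2170
  red: (260 − 228.375)² / 228.375 = 4.3794
  white: (244 − 304.5)² / 304.5 = 12.0205
χ² = 1.2170 + 4.3794 + 12.0205 = 17.6169 ≈ 17.617

17.617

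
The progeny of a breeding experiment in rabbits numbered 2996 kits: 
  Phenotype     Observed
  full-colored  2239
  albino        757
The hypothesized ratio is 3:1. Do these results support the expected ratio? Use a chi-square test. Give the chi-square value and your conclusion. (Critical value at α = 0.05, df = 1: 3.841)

The 3:1 ratio has 4 parts, so with N = 2996 the expected counts are:
  full-colored: 2996 × 3/4 = 2247
  albino: 2996 × 1/4 = 749
χ² = Σ (O − E)² / E
  full-colored: (2239 − 2247)² / 2247 = 0.0285
  albino: (757 − 749)² / 749 = 0.0854
χ² = 0.0285 + 0.0854 = 0.1139 ≈ 0.114
Degrees of freedom = 2 − 1 = 1; critical value at α = 0.05 is 3.841.
Since 0.114 < 3.841, we fail to reject the null hypothesis — the data are consistent with the 3:1 ratio.

0.114; consistent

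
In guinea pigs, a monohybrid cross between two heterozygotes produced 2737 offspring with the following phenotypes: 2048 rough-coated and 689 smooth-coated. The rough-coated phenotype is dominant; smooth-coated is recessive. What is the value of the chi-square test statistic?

For a monohybrid cross between heterozygotes with complete dominance, the expected phenotypic ratio is 3:1.
Expected counts for N = 2737 under a 3:1 ratio (total parts = 4):
  rough-coated: 2737 × 3/4 = 2052.75
  smooth-coated: 2737 × 1/4 = 684.25
χ² = Σ (O − E)² / E
  rough-coated: (2048 − 2052.75)² / 2052.75 = 0.0110
  smooth-coated: (689 − 684.25)² / 684.25 = 0.0330
χ² = 0.0110 + 0.0330 = 0.044

0.044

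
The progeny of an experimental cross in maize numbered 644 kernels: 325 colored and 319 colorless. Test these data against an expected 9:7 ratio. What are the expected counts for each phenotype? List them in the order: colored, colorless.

Under the 9:7 hypothesis (Σ ratio = 16, N = 644):
  colored: 644 × 9/16 = 362.25
  colorless: 644 × 7/16 = 281.75

362.25, 281.75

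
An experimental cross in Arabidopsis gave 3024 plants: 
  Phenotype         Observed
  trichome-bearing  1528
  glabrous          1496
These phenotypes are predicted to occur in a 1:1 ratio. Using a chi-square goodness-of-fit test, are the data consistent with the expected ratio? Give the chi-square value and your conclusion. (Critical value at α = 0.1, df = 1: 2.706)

The 1:1 ratio has 2 parts, so with N = 3024 the expected counts are:
  trichome-bearing: 3024 × 1/2 = 1512
  glabrous: 3024 × 1/2 = 1512
χ² = Σ (O − E)² / E
  trichome-bearing: (1528 − 1512)² / 1512 = 0.1693
  glabrous: (1496 − 1512)² / 1512 = 0.1693
χ² = 0.1693 + 0.1693 = 0.3386 ≈ 0.339
Degrees of freedom = 2 − 1 = 1; critical value at α = 0.1 is 2.706.
Since 0.339 < 2.706, we fail to reject the null hypothesis — the data are consistent with the 1:1 ratio.

0.339; consistent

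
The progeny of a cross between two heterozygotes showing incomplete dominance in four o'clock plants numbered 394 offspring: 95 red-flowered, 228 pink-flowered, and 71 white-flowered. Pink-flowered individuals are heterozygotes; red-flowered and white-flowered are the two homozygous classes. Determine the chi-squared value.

12.680

With incomplete dominance, a heterozygote × heterozygote cross gives a 1:2:1 phenotypic ratio.
Total ratio parts = 4. Expected numbers out of 394:
  red-flowered: 394 × 1/4 = 98.5
  pink-flowered: 394 × 2/4 = 197
  white-flowered: 394 × 1/4 = 98.5
χ² = Σ (O − E)² / E
  red-flowered: (95 − 98.5)² / 98.5 = 0.1244
  pink-flowered: (228 − 197)² / 197 = 4.8782
  white-flowered: (71 − 98.5)² / 98.5 = 7.6777
χ² = 0.1244 + 4.8782 + 7.6777 = 12.6803 ≈ 12.680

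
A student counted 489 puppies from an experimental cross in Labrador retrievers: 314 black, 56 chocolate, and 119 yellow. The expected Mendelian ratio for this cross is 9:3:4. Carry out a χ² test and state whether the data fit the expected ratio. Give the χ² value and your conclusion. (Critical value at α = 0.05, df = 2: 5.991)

Total ratio parts = 16. Expected numbers out of 489:
  black: 489 × 9/16 = 275.0625
  chocolate: 489 × 3/16 = 91.6875
  yellow: 489 × 4/16 = 122.25
χ² = Σ (O − E)² / E
  black: (314 − 275.0625)² / 275.0625 = 5.5119
  chocolate: (56 − 91.6875)² / 91.6875 = 13.8906
  yellow: (119 − 122.25)² / 122.25 = 0.0864
χ² = 5.5119 + 13.8906 + 0.0864 = 19.4889 ≈ 19.489
Degrees of freedom = 3 − 1 = 2; critical value at α = 0.05 is 5.991.
Since 19.489 > 5.991, we reject the null hypothesis — the data do not fit the 9:3:4 ratio.

19.489; not consistent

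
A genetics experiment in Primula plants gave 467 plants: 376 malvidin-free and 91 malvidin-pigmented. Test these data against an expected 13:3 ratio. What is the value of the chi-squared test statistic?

0.166

Under the 13:3 hypothesis (Σ ratio = 16, N = 467):
  malvidin-free: 467 × 13/16 = 379.4375
  malvidin-pigmented: 467 × 3/16 = 87.5625
χ² = Σ (O − E)² / E
  malvidin-free: (376 − 379.4375)² / 379.4375 = 0.0311
  malvidin-pigmented: (91 − 87.5625)² / 87.5625 = 0.1349
χ² = 0.0311 + 0.1349 = 0.166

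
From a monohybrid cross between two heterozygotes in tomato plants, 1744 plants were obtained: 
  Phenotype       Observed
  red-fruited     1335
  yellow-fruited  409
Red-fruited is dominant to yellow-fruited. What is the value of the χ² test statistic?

2.229

For a monohybrid cross between heterozygotes with complete dominance, the expected phenotypic ratio is 3:1.
Under the 3:1 hypothesis (Σ ratio = 4, N = 1744):
  red-fruited: 1744 × 3/4 = 1308
  yellow-fruited: 1744 × 1/4 = 436
χ² = Σ (O − E)² / E
  red-fruited: (1335 − 1308)² / 1308 = 0.5573
  yellow-fruited: (409 − 436)² / 436 = 1.6720
χ² = 0.5573 + 1.6720 = 2.2293 ≈ 2.229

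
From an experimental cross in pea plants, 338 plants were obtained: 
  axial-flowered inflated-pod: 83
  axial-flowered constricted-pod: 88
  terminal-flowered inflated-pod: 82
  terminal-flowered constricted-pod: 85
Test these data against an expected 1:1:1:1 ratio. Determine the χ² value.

0.249

Under the 1:1:1:1 hypothesis (Σ ratio = 4, N = 338):
  axial-flowered inflated-pod: 338 × 1/4 = 84.5
  axial-flowered constricted-pod: 338 × 1/4 = 84.5
  terminal-flowered inflated-pod: 338 × 1/4 = 84.5
  terminal-flowered constricted-pod: 338 × 1/4 = 84.5
χ² = Σ (O − E)² / E
  axial-flowered inflated-pod: (83 − 84.5)² / 84.5 = 0.0266
  axial-flowered constricted-pod: (88 − 84.5)² / 84.5 = 0.1450
  terminal-flowered inflated-pod: (82 − 84.5)² / 84.5 = 0.0740
  terminal-flowered constricted-pod: (85 − 84.5)² / 84.5 = 0.0030
χ² = 0.0266 + 0.1450 + 0.0740 + 0.0030 = 0.2486 ≈ 0.249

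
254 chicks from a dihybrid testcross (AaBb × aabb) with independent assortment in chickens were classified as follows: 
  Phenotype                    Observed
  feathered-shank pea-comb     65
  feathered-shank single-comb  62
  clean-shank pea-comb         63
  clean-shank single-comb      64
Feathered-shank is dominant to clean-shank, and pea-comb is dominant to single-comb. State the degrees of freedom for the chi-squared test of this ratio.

3

A dihybrid testcross with independent assortment gives a 1:1:1:1 ratio.
A goodness-of-fit test with 4 phenotype classes has df = 4 − 1 = 3.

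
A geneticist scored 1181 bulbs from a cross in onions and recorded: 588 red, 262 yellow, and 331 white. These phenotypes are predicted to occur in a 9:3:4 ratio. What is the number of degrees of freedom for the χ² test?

2

A goodness-of-fit test with 3 phenotype classes has df = 3 − 1 = 2.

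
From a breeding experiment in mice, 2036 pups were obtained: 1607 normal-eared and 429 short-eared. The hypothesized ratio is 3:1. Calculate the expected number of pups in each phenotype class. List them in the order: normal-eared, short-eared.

1527, 509

Expected counts for N = 2036 under a 3:1 ratio (total parts = 4):
  normal-eared: 2036 × 3/4 = 1527
  short-eared: 2036 × 1/4 = 509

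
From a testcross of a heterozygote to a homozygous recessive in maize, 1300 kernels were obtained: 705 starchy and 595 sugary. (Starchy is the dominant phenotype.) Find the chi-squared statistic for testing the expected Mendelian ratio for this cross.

9.308

A testcross of a heterozygote (Aa × aa) gives a 1:1 phenotypic ratio.
Total ratio parts = 2. Expected numbers out of 1300:
  starchy: 1300 × 1/2 = 650
  sugary: 1300 × 1/2 = 650
χ² = Σ (O − E)² / E
  starchy: (705 − 650)² / 650 = 4.6538
  sugary: (595 − 650)² / 650 = 4.6538
χ² = 4.6538 + 4.6538 = 9.3076 ≈ 9.308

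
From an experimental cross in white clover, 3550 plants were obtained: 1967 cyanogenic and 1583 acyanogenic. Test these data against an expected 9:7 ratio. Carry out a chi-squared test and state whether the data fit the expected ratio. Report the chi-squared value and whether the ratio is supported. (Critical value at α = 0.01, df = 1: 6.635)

The 9:7 ratio has 16 parts, so with N = 3550 the expected counts are:
  cyanogenic: 3550 × 9/16 = 1996.875
  acyanogenic: 3550 × 7/16 = 1553.125
χ² = Σ (O − E)² / E
  cyanogenic: (1967 − 1996.875)² / 1996.875 = 0.4470
  acyanogenic: (1583 − 1553.125)² / 1553.125 = 0.5747
χ² = 0.4470 + 0.5747 = 1.0217 ≈ 1.022
Degrees of freedom = 2 − 1 = 1; critical value at α = 0.01 is 6.635.
Since 1.022 < 6.635, we fail to reject the null hypothesis — the data are consistent with the 9:7 ratio.

1.022; consistent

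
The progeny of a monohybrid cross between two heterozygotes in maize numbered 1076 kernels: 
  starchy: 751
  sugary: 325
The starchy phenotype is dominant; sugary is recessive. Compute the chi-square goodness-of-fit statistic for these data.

15.544

For a monohybrid cross between heterozygotes with complete dominance, the expected phenotypic ratio is 3:1.
Expected counts for N = 1076 under a 3:1 ratio (total parts = 4):
  starchy: 1076 × 3/4 = 807
  sugary: 1076 × 1/4 = 269
χ² = Σ (O − E)² / E
  starchy: (751 − 807)² / 807 = 3.8860
  sugary: (325 − 269)² / 269 = 11.6580
χ² = 3.8860 + 11.6580 = 15.544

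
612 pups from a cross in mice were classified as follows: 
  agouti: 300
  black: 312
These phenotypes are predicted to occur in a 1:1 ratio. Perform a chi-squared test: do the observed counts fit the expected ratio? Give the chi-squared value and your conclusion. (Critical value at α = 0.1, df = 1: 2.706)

The 1:1 ratio has 2 parts, so with N = 612 the expected counts are:
  agouti: 612 × 1/2 = 306
  black: 612 × 1/2 = 306
χ² = Σ (O − E)² / E
  agouti: (300 − 306)² / 306 = 0.1176
  black: (312 − 306)² / 306 = 0.1176
χ² = 0.1176 + 0.1176 = 0.2352 ≈ 0.235
Degrees of freedom = 2 − 1 = 1; critical value at α = 0.1 is 2.706.
Since 0.235 < 2.706, we fail to reject the null hypothesis — the data are consistent with the 1:1 ratio.

0.235; consistent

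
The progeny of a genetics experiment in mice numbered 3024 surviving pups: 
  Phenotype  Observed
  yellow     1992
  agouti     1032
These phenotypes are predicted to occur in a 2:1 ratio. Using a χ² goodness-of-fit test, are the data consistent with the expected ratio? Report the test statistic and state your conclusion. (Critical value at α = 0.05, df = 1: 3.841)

0.857; consistent

Expected counts for N = 3024 under a 2:1 ratio (total parts = 3):
  yellow: 3024 × 2/3 = 2016
  agouti: 3024 × 1/3 = 1008
χ² = Σ (O − E)² / E
  yellow: (1992 − 2016)² / 2016 = 0.2857
  agouti: (1032 − 1008)² / 1008 = 0.5714
χ² = 0.2857 + 0.5714 = 0.8571 ≈ 0.857
Degrees of freedom = 2 − 1 = 1; critical value at α = 0.05 is 3.841.
Since 0.857 < 3.841, we fail to reject the null hypothesis — the data are consistent with the 2:1 ratio.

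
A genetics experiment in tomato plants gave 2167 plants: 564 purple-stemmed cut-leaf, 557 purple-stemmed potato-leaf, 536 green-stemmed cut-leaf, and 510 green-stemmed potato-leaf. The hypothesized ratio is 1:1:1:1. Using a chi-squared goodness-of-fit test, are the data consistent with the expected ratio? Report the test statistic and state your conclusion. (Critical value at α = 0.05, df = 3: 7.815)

3.265; consistent

The 1:1:1:1 ratio has 4 parts, so with N = 2167 the expected counts are:
  purple-stemmed cut-leaf: 2167 × 1/4 = 541.75
  purple-stemmed potato-leaf: 2167 × 1/4 = 541.75
  green-stemmed cut-leaf: 2167 × 1/4 = 541.75
  green-stemmed potato-leaf: 2167 × 1/4 = 541.75
χ² = Σ (O − E)² / E
  purple-stemmed cut-leaf: (564 − 541.75)² / 541.75 = 0.9138
  purple-stemmed potato-leaf: (557 − 541.75)² / 541.75 = 0.4293
  green-stemmed cut-leaf: (536 − 541.75)² / 541.75 = 0.0610
  green-stemmed potato-leaf: (510 − 541.75)² / 541.75 = 1.8608
χ² = 0.9138 + 0.4293 + 0.0610 + 1.8608 = 3.2649 ≈ 3.265
Degrees of freedom = 4 − 1 = 3; critical value at α = 0.05 is 7.815.
Since 3.265 < 7.815, we fail to reject the null hypothesis — the data are consistent with the 1:1:1:1 ratio.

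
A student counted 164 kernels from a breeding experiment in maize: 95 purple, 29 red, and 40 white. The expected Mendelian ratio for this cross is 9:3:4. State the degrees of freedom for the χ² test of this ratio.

2

A goodness-of-fit test with 3 phenotype classes has df = 3 − 1 = 2.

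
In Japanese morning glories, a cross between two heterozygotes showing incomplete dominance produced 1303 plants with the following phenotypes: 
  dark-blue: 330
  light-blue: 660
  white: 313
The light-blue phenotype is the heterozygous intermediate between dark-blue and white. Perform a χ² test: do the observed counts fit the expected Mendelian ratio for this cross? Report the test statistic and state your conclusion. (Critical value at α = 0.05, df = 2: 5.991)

With incomplete dominance, a heterozygote × heterozygote cross gives a 1:2:1 phenotypic ratio.
The 1:2:1 ratio has 4 parts, so with N = 1303 the expected counts are:
  dark-blue: 1303 × 1/4 = 325.75
  light-blue: 1303 × 2/4 = 651.5
  white: 1303 × 1/4 = 325.75
χ² = Σ (O − E)² / E
  dark-blue: (330 − 325.75)² / 325.75 = 0.0554
  light-blue: (660 − 651.5)² / 651.5 = 0.1109
  white: (313 − 325.75)² / 325.75 = 0.4990
χ² = 0.0554 + 0.1109 + 0.4990 = 0.6653 ≈ 0.665
Degrees of freedom = 3 − 1 = 2; critical value at α = 0.05 is 5.991.
Since 0.665 < 5.991, we fail to reject the null hypothesis — the data are consistent with the 1:2:1 ratio.

0.665; consistent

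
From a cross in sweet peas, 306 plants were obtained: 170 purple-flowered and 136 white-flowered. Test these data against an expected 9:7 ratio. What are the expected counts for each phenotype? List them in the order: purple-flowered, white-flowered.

The 9:7 ratio has 16 parts, so with N = 306 the expected counts are:
  purple-flowered: 306 × 9/16 = 172.125
  white-flowered: 306 × 7/16 = 133.875

172.125, 133.875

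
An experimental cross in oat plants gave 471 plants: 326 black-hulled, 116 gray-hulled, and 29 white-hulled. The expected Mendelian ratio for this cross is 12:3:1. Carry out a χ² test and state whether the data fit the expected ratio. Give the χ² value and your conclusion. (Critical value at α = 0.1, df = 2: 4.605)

Under the 12:3:1 hypothesis (Σ ratio = 16, N = 471):
  black-hulled: 471 × 12/16 = 353.25
  gray-hulled: 471 × 3/16 = 88.3125
  white-hulled: 471 × 1/16 = 29.4375
χ² = Σ (O − E)² / E
  black-hulled: (326 − 353.25)² / 353.25 = 2.1021
  gray-hulled: (116 − 88.3125)² / 88.3125 = 8.6805
  white-hulled: (29 − 29.4375)² / 29.4375 = 0.0065
χ² = 2.1021 + 8.6805 + 0.0065 = 10.7891 ≈ 10.789
Degrees of freedom = 3 − 1 = 2; critical value at α = 0.1 is 4.605.
Since 10.789 > 4.605, we reject the null hypothesis — the data do not fit the 12:3:1 ratio.

10.789; not consistent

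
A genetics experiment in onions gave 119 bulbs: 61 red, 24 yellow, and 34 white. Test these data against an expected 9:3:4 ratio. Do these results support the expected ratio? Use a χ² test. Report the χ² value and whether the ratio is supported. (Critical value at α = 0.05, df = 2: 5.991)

1.261; consistent

Expected counts for N = 119 under a 9:3:4 ratio (total parts = 16):
  red: 119 × 9/16 = 66.9375
  yellow: 119 × 3/16 = 22.3125
  white: 119 × 4/16 = 29.75
χ² = Σ (O − E)² / E
  red: (61 − 66.9375)² / 66.9375 = 0.5267
  yellow: (24 − 22.3125)² / 22.3125 = 0.1276
  white: (34 − 29.75)² / 29.75 = 0.6071
χ² = 0.5267 + 0.1276 + 0.6071 = 1.2614 ≈ 1.261
Degrees of freedom = 3 − 1 = 2; critical value at α = 0.05 is 5.991.
Since 1.261 < 5.991, we fail to reject the null hypothesis — the data are consistent with the 9:3:4 ratio.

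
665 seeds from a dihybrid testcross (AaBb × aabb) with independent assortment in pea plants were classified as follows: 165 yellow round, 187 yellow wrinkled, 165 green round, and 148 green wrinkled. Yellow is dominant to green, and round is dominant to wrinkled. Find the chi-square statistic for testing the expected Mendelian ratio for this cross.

A dihybrid testcross with independent assortment gives a 1:1:1:1 ratio.
Total ratio parts = 4. Expected numbers out of 665:
  yellow round: 665 × 1/4 = 166.25
  yellow wrinkled: 665 × 1/4 = 166.25
  green round: 665 × 1/4 = 166.25
  green wrinkled: 665 × 1/4 = 166.25
χ² = Σ (O − E)² / E
  yellow round: (165 − 166.25)² / 166.25 = 0.0094
  yellow wrinkled: (187 − 166.25)² / 166.25 = 2.5898
  green round: (165 − 166.25)² / 166.25 = 0.0094
  green wrinkled: (148 − 166.25)² / 166.25 = 2.0034
χ² = 0.0094 + 2.5898 + 0.0094 + 2.0034 = 4.612

4.612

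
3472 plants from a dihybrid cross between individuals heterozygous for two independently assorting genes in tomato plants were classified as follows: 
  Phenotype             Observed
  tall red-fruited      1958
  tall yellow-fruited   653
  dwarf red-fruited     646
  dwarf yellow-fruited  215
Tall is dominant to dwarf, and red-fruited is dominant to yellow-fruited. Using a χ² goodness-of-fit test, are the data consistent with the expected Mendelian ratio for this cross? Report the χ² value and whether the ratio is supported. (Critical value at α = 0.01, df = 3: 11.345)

0.076; consistent

A dihybrid F₂ with independent assortment and complete dominance at both loci gives a 9:3:3:1 phenotypic ratio.
Total ratio parts = 16. Expected numbers out of 3472:
  tall red-fruited: 3472 × 9/16 = 1953
  tall yellow-fruited: 3472 × 3/16 = 651
  dwarf red-fruited: 3472 × 3/16 = 651
  dwarf yellow-fruited: 3472 × 1/16 = 217
χ² = Σ (O − E)² / E
  tall red-fruited: (1958 − 1953)² / 1953 = 0.0128
  tall yellow-fruited: (653 − 651)² / 651 = 0.0061
  dwarf red-fruited: (646 − 651)² / 651 = 0.0384
  dwarf yellow-fruited: (215 − 217)² / 217 = 0.0184
χ² = 0.0128 + 0.0061 + 0.0384 + 0.0184 = 0.0757 ≈ 0.076
Degrees of freedom = 4 − 1 = 3; critical value at α = 0.01 is 11.345.
Since 0.076 < 11.345, we fail to reject the null hypothesis — the data are consistent with the 9:3:3:1 ratio.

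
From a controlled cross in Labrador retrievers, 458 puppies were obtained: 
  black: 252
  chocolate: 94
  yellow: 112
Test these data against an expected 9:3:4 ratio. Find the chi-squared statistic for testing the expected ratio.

0.946

The 9:3:4 ratio has 16 parts, so with N = 458 the expected counts are:
  black: 458 × 9/16 = 257.625
  chocolate: 458 × 3/16 = 85.875
  yellow: 458 × 4/16 = 114.5
χ² = Σ (O − E)² / E
  black: (252 − 257.625)² / 257.625 = 0.1228
  chocolate: (94 − 85.875)² / 85.875 = 0.7687
  yellow: (112 − 114.5)² / 114.5 = 0.0546
χ² = 0.1228 + 0.7687 + 0.0546 = 0.9461 ≈ 0.946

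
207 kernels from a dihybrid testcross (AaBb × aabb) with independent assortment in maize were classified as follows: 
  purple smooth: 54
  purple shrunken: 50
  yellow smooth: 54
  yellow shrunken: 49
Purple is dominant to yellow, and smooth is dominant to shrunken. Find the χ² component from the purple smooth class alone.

A dihybrid testcross with independent assortment gives a 1:1:1:1 ratio.
The 1:1:1:1 ratio has 4 parts, so with N = 207 the expected counts are:
  purple smooth: 207 × 1/4 = 51.75
  purple shrunken: 207 × 1/4 = 51.75
  yellow smooth: 207 × 1/4 = 51.75
  yellow shrunken: 207 × 1/4 = 51.75
Contribution of purple smooth: (54 − 51.75)² / 51.75 = 0.0978

0.098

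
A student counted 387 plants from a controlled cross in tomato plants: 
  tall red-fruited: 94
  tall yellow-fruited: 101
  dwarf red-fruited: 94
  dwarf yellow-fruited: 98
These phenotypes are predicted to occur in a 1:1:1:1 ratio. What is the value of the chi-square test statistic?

Expected counts for N = 387 under a 1:1:1:1 ratio (total parts = 4):
  tall red-fruited: 387 × 1/4 = 96.75
  tall yellow-fruited: 387 × 1/4 = 96.75
  dwarf red-fruited: 387 × 1/4 = 96.75
  dwarf yellow-fruited: 387 × 1/4 = 96.75
χ² = Σ (O − E)² / E
  tall red-fruited: (94 − 96.75)² / 96.75 = 0.0782
  tall yellow-fruited: (101 − 96.75)² / 96.75 = 0.1867
  dwarf red-fruited: (94 − 96.75)² / 96.75 = 0.0782
  dwarf yellow-fruited: (98 − 96.75)² / 96.75 = 0.0161
χ² = 0.0782 + 0.1867 + 0.0782 + 0.0161 = 0.3592 ≈ 0.359

0.359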